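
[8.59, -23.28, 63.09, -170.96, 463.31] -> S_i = 8.59*(-2.71)^i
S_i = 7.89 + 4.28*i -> [7.89, 12.17, 16.45, 20.73, 25.01]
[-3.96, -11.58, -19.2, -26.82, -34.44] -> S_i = -3.96 + -7.62*i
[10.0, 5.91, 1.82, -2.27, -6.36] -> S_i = 10.00 + -4.09*i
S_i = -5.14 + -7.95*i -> [-5.14, -13.09, -21.04, -28.99, -36.94]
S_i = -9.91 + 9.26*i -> [-9.91, -0.65, 8.61, 17.87, 27.13]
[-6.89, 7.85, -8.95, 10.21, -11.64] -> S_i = -6.89*(-1.14)^i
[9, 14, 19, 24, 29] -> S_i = 9 + 5*i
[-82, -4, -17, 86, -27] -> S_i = Random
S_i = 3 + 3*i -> [3, 6, 9, 12, 15]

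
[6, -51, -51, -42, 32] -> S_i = Random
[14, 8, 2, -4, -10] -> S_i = 14 + -6*i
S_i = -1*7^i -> [-1, -7, -49, -343, -2401]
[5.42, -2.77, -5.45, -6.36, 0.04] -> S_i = Random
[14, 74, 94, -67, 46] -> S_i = Random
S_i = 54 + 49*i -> [54, 103, 152, 201, 250]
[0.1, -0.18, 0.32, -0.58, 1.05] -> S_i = 0.10*(-1.80)^i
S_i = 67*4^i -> [67, 268, 1072, 4288, 17152]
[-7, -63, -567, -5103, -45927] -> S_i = -7*9^i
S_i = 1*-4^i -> [1, -4, 16, -64, 256]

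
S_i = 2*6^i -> [2, 12, 72, 432, 2592]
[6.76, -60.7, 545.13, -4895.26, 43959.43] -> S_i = 6.76*(-8.98)^i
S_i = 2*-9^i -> [2, -18, 162, -1458, 13122]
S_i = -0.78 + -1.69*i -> [-0.78, -2.47, -4.16, -5.85, -7.54]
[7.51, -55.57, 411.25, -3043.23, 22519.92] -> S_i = 7.51*(-7.40)^i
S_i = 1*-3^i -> [1, -3, 9, -27, 81]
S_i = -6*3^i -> [-6, -18, -54, -162, -486]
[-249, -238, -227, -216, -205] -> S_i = -249 + 11*i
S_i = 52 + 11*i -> [52, 63, 74, 85, 96]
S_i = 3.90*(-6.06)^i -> [3.9, -23.63, 143.22, -867.93, 5259.63]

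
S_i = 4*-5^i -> [4, -20, 100, -500, 2500]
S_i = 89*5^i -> [89, 445, 2225, 11125, 55625]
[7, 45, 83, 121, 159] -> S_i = 7 + 38*i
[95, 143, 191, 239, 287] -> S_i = 95 + 48*i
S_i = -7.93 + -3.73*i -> [-7.93, -11.66, -15.39, -19.12, -22.85]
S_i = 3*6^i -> [3, 18, 108, 648, 3888]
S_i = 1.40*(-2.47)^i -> [1.4, -3.46, 8.54, -21.1, 52.11]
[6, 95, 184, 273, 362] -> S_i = 6 + 89*i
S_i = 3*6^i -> [3, 18, 108, 648, 3888]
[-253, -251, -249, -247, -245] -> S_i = -253 + 2*i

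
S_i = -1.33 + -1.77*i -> [-1.33, -3.1, -4.87, -6.64, -8.41]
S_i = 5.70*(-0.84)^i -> [5.7, -4.79, 4.02, -3.38, 2.84]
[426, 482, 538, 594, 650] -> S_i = 426 + 56*i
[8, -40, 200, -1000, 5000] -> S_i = 8*-5^i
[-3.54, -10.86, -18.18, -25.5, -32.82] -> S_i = -3.54 + -7.32*i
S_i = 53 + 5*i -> [53, 58, 63, 68, 73]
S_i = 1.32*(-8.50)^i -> [1.32, -11.22, 95.37, -810.64, 6890.48]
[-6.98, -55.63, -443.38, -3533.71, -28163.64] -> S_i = -6.98*7.97^i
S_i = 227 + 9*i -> [227, 236, 245, 254, 263]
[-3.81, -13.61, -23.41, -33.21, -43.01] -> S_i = -3.81 + -9.80*i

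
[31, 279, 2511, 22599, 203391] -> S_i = 31*9^i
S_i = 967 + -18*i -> [967, 949, 931, 913, 895]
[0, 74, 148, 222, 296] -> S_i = 0 + 74*i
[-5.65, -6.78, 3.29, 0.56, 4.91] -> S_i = Random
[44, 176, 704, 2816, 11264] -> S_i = 44*4^i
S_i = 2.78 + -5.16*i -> [2.78, -2.38, -7.54, -12.7, -17.86]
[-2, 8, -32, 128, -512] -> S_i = -2*-4^i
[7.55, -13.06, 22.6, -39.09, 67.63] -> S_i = 7.55*(-1.73)^i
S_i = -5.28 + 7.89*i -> [-5.28, 2.61, 10.5, 18.39, 26.28]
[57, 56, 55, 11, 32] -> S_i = Random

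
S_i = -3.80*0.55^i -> [-3.8, -2.09, -1.15, -0.63, -0.35]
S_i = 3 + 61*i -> [3, 64, 125, 186, 247]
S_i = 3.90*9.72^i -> [3.9, 37.91, 368.47, 3581.49, 34812.06]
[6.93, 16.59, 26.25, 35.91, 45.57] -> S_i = 6.93 + 9.66*i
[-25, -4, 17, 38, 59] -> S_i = -25 + 21*i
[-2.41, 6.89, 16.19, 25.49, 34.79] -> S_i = -2.41 + 9.30*i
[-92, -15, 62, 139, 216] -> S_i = -92 + 77*i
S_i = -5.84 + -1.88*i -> [-5.84, -7.72, -9.6, -11.48, -13.36]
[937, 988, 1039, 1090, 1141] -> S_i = 937 + 51*i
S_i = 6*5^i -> [6, 30, 150, 750, 3750]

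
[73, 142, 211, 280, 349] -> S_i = 73 + 69*i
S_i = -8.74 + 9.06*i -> [-8.74, 0.32, 9.38, 18.44, 27.5]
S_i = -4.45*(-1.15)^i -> [-4.45, 5.12, -5.89, 6.77, -7.78]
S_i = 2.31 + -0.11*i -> [2.31, 2.2, 2.09, 1.98, 1.87]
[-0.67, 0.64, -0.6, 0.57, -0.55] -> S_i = -0.67*(-0.95)^i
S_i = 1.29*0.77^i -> [1.29, 0.99, 0.76, 0.59, 0.45]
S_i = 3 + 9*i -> [3, 12, 21, 30, 39]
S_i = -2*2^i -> [-2, -4, -8, -16, -32]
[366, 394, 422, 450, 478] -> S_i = 366 + 28*i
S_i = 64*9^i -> [64, 576, 5184, 46656, 419904]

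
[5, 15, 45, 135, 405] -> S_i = 5*3^i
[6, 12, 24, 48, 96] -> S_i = 6*2^i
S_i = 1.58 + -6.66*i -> [1.58, -5.08, -11.74, -18.4, -25.06]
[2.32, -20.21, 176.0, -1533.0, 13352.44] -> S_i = 2.32*(-8.71)^i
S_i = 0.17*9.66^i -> [0.17, 1.64, 15.86, 153.24, 1480.33]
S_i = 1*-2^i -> [1, -2, 4, -8, 16]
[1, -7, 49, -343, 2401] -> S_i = 1*-7^i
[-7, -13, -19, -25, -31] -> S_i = -7 + -6*i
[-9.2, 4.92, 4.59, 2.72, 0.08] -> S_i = Random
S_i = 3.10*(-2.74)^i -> [3.1, -8.49, 23.27, -63.77, 174.73]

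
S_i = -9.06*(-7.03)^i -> [-9.06, 63.69, -447.75, 3147.71, -22128.37]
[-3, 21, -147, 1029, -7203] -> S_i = -3*-7^i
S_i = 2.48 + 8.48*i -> [2.48, 10.96, 19.44, 27.92, 36.4]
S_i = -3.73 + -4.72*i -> [-3.73, -8.45, -13.17, -17.89, -22.61]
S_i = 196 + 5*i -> [196, 201, 206, 211, 216]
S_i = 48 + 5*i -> [48, 53, 58, 63, 68]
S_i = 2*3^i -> [2, 6, 18, 54, 162]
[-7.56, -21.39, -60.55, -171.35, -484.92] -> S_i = -7.56*2.83^i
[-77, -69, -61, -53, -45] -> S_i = -77 + 8*i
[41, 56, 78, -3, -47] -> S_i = Random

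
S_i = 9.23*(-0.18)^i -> [9.23, -1.66, 0.3, -0.05, 0.01]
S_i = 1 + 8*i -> [1, 9, 17, 25, 33]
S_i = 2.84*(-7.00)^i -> [2.84, -19.88, 139.16, -974.12, 6818.84]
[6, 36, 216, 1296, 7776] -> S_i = 6*6^i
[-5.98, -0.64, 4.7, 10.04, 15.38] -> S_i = -5.98 + 5.34*i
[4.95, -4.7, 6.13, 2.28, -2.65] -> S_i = Random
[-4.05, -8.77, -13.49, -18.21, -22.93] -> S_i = -4.05 + -4.72*i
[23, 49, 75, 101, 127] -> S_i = 23 + 26*i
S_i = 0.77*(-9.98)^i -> [0.77, -7.68, 76.69, -765.39, 7638.58]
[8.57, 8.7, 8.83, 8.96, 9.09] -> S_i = 8.57 + 0.13*i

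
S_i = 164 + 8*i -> [164, 172, 180, 188, 196]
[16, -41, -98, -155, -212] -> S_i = 16 + -57*i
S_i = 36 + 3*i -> [36, 39, 42, 45, 48]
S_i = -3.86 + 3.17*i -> [-3.86, -0.69, 2.48, 5.65, 8.82]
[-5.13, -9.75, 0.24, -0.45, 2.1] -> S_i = Random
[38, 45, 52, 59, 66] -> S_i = 38 + 7*i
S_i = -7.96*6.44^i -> [-7.96, -51.26, -330.13, -2126.04, -13691.67]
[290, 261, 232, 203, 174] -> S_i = 290 + -29*i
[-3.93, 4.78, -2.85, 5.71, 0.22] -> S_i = Random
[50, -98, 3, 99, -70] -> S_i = Random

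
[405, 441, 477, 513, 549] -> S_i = 405 + 36*i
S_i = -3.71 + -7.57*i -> [-3.71, -11.28, -18.85, -26.42, -33.99]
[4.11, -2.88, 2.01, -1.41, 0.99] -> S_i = 4.11*(-0.70)^i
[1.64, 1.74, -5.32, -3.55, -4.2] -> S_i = Random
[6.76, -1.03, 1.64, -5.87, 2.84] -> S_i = Random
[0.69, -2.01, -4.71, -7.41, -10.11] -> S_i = 0.69 + -2.70*i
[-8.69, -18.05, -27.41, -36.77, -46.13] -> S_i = -8.69 + -9.36*i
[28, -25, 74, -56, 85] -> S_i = Random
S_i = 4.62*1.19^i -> [4.62, 5.5, 6.54, 7.79, 9.26]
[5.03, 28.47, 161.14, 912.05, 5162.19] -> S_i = 5.03*5.66^i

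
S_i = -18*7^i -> [-18, -126, -882, -6174, -43218]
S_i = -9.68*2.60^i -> [-9.68, -25.17, -65.44, -170.14, -442.35]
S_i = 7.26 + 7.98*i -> [7.26, 15.24, 23.22, 31.2, 39.18]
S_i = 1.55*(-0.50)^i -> [1.55, -0.78, 0.39, -0.19, 0.1]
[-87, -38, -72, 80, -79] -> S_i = Random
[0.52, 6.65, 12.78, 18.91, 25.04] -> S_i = 0.52 + 6.13*i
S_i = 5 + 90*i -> [5, 95, 185, 275, 365]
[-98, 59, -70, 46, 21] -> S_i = Random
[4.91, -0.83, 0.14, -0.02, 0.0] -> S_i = 4.91*(-0.17)^i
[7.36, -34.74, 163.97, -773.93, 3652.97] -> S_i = 7.36*(-4.72)^i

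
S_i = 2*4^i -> [2, 8, 32, 128, 512]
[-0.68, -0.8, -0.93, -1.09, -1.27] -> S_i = -0.68*1.17^i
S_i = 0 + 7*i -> [0, 7, 14, 21, 28]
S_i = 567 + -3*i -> [567, 564, 561, 558, 555]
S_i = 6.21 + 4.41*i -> [6.21, 10.62, 15.03, 19.44, 23.85]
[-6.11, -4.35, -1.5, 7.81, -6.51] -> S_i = Random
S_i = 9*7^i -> [9, 63, 441, 3087, 21609]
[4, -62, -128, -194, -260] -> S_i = 4 + -66*i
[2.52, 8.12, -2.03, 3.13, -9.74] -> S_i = Random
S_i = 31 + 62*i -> [31, 93, 155, 217, 279]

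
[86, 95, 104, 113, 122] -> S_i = 86 + 9*i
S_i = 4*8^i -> [4, 32, 256, 2048, 16384]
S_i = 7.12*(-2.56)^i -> [7.12, -18.23, 46.66, -119.45, 305.8]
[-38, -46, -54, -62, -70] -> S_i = -38 + -8*i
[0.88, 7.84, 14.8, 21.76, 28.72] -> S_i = 0.88 + 6.96*i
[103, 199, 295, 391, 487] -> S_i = 103 + 96*i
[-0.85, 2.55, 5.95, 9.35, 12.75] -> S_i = -0.85 + 3.40*i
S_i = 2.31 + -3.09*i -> [2.31, -0.78, -3.87, -6.96, -10.05]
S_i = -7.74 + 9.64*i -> [-7.74, 1.9, 11.54, 21.18, 30.82]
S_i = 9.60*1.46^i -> [9.6, 14.02, 20.46, 29.88, 43.62]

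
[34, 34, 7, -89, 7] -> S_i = Random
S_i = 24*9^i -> [24, 216, 1944, 17496, 157464]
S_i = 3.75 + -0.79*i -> [3.75, 2.96, 2.17, 1.38, 0.59]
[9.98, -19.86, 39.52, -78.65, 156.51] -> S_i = 9.98*(-1.99)^i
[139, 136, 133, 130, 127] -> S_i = 139 + -3*i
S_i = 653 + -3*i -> [653, 650, 647, 644, 641]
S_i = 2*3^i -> [2, 6, 18, 54, 162]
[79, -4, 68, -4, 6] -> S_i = Random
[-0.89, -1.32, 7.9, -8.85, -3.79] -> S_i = Random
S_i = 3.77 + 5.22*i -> [3.77, 8.99, 14.21, 19.43, 24.65]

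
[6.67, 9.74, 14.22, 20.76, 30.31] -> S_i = 6.67*1.46^i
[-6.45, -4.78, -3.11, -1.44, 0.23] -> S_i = -6.45 + 1.67*i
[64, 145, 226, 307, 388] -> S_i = 64 + 81*i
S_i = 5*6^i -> [5, 30, 180, 1080, 6480]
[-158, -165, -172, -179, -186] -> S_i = -158 + -7*i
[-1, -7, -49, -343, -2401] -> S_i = -1*7^i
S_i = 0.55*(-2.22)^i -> [0.55, -1.22, 2.71, -6.02, 13.36]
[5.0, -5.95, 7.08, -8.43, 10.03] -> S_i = 5.00*(-1.19)^i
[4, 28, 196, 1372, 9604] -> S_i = 4*7^i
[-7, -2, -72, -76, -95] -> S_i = Random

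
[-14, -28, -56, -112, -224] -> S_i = -14*2^i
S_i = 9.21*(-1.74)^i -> [9.21, -16.03, 27.88, -48.52, 84.42]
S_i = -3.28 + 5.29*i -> [-3.28, 2.01, 7.3, 12.59, 17.88]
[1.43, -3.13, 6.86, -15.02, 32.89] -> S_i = 1.43*(-2.19)^i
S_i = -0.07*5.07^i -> [-0.07, -0.35, -1.8, -9.12, -46.25]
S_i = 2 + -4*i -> [2, -2, -6, -10, -14]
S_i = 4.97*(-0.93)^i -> [4.97, -4.62, 4.3, -4.0, 3.72]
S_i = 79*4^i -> [79, 316, 1264, 5056, 20224]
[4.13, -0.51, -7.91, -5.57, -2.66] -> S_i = Random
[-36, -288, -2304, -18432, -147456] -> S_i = -36*8^i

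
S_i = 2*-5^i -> [2, -10, 50, -250, 1250]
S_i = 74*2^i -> [74, 148, 296, 592, 1184]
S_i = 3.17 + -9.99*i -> [3.17, -6.82, -16.81, -26.8, -36.79]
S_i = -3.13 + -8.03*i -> [-3.13, -11.16, -19.19, -27.22, -35.25]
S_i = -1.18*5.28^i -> [-1.18, -6.23, -32.9, -173.69, -917.1]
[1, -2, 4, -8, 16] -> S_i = 1*-2^i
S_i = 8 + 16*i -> [8, 24, 40, 56, 72]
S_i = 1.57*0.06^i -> [1.57, 0.09, 0.01, 0.0, 0.0]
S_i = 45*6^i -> [45, 270, 1620, 9720, 58320]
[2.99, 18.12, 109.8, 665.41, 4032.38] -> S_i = 2.99*6.06^i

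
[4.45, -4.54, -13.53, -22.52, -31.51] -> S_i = 4.45 + -8.99*i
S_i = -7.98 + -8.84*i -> [-7.98, -16.82, -25.66, -34.5, -43.34]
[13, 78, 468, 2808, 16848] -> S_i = 13*6^i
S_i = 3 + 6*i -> [3, 9, 15, 21, 27]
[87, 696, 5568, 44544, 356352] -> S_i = 87*8^i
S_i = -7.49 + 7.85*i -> [-7.49, 0.36, 8.21, 16.06, 23.91]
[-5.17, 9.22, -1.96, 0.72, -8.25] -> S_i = Random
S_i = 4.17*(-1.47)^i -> [4.17, -6.13, 9.01, -13.25, 19.47]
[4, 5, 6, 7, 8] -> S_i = 4 + 1*i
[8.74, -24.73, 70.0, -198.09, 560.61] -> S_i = 8.74*(-2.83)^i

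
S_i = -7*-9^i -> [-7, 63, -567, 5103, -45927]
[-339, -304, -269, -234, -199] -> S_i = -339 + 35*i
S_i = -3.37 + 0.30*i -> [-3.37, -3.07, -2.77, -2.47, -2.17]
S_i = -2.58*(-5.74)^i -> [-2.58, 14.81, -85.0, 487.93, -2800.7]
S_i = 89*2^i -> [89, 178, 356, 712, 1424]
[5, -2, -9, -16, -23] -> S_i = 5 + -7*i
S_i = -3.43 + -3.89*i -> [-3.43, -7.32, -11.21, -15.1, -18.99]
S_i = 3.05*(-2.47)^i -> [3.05, -7.53, 18.61, -45.96, 113.52]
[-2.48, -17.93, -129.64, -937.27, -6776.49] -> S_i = -2.48*7.23^i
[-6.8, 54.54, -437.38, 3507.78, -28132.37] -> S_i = -6.80*(-8.02)^i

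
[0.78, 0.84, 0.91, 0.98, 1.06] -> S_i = 0.78*1.08^i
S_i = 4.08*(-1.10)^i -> [4.08, -4.49, 4.94, -5.43, 5.97]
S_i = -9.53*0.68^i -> [-9.53, -6.48, -4.41, -3.0, -2.04]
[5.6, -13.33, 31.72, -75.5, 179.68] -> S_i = 5.60*(-2.38)^i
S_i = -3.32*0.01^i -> [-3.32, -0.03, -0.0, -0.0, -0.0]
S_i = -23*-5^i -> [-23, 115, -575, 2875, -14375]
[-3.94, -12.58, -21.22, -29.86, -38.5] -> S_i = -3.94 + -8.64*i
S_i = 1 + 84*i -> [1, 85, 169, 253, 337]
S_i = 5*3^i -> [5, 15, 45, 135, 405]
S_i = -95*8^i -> [-95, -760, -6080, -48640, -389120]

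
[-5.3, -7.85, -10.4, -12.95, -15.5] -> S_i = -5.30 + -2.55*i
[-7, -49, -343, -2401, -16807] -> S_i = -7*7^i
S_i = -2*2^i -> [-2, -4, -8, -16, -32]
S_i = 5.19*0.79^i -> [5.19, 4.1, 3.24, 2.56, 2.02]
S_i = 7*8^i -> [7, 56, 448, 3584, 28672]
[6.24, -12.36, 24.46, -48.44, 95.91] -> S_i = 6.24*(-1.98)^i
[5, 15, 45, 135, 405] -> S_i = 5*3^i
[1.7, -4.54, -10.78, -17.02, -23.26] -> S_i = 1.70 + -6.24*i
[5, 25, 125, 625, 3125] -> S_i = 5*5^i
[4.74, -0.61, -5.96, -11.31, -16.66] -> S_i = 4.74 + -5.35*i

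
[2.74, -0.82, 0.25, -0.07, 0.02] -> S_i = 2.74*(-0.30)^i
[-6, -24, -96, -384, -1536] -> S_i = -6*4^i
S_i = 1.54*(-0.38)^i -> [1.54, -0.59, 0.22, -0.08, 0.03]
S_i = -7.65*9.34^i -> [-7.65, -71.45, -667.35, -6233.07, -58216.88]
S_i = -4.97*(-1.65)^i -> [-4.97, 8.2, -13.53, 22.33, -36.84]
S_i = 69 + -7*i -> [69, 62, 55, 48, 41]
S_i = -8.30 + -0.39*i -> [-8.3, -8.69, -9.08, -9.47, -9.86]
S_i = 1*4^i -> [1, 4, 16, 64, 256]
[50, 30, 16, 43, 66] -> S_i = Random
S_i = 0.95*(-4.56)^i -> [0.95, -4.33, 19.75, -90.08, 410.76]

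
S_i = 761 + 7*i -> [761, 768, 775, 782, 789]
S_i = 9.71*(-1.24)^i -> [9.71, -12.04, 14.93, -18.51, 22.96]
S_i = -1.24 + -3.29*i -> [-1.24, -4.53, -7.82, -11.11, -14.4]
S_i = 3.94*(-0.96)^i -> [3.94, -3.78, 3.63, -3.49, 3.35]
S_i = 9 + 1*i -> [9, 10, 11, 12, 13]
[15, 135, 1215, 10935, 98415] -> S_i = 15*9^i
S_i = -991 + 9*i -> [-991, -982, -973, -964, -955]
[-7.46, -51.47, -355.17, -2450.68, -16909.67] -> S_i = -7.46*6.90^i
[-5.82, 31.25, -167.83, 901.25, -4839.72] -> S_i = -5.82*(-5.37)^i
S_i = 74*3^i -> [74, 222, 666, 1998, 5994]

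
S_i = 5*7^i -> [5, 35, 245, 1715, 12005]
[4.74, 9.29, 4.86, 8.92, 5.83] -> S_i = Random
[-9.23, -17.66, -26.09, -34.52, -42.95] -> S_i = -9.23 + -8.43*i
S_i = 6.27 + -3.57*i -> [6.27, 2.7, -0.87, -4.44, -8.01]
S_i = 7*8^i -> [7, 56, 448, 3584, 28672]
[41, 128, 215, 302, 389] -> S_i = 41 + 87*i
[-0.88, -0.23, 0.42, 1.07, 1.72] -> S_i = -0.88 + 0.65*i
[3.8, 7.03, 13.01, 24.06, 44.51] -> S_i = 3.80*1.85^i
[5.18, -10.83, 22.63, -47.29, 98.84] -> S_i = 5.18*(-2.09)^i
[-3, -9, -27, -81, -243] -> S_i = -3*3^i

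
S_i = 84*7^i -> [84, 588, 4116, 28812, 201684]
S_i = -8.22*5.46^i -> [-8.22, -44.88, -245.05, -1337.98, -7305.37]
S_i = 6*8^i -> [6, 48, 384, 3072, 24576]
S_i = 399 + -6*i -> [399, 393, 387, 381, 375]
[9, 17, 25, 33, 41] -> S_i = 9 + 8*i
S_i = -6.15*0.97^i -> [-6.15, -5.97, -5.79, -5.61, -5.44]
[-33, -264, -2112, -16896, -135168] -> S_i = -33*8^i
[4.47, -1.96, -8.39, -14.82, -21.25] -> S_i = 4.47 + -6.43*i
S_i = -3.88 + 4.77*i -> [-3.88, 0.89, 5.66, 10.43, 15.2]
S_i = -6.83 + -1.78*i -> [-6.83, -8.61, -10.39, -12.17, -13.95]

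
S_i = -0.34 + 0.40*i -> [-0.34, 0.06, 0.46, 0.86, 1.26]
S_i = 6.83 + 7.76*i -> [6.83, 14.59, 22.35, 30.11, 37.87]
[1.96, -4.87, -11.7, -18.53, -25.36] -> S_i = 1.96 + -6.83*i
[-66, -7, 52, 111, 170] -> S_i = -66 + 59*i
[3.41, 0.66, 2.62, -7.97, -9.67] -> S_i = Random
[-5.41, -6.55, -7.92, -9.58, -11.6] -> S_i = -5.41*1.21^i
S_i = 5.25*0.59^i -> [5.25, 3.1, 1.83, 1.08, 0.64]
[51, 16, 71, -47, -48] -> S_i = Random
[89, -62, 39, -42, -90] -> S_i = Random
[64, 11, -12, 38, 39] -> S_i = Random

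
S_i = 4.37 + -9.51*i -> [4.37, -5.14, -14.65, -24.16, -33.67]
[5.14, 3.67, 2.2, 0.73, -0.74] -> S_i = 5.14 + -1.47*i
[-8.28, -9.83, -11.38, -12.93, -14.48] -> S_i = -8.28 + -1.55*i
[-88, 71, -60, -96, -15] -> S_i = Random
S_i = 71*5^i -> [71, 355, 1775, 8875, 44375]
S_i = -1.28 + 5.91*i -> [-1.28, 4.63, 10.54, 16.45, 22.36]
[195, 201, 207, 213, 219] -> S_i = 195 + 6*i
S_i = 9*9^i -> [9, 81, 729, 6561, 59049]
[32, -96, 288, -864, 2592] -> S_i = 32*-3^i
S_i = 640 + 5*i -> [640, 645, 650, 655, 660]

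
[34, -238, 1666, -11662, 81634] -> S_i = 34*-7^i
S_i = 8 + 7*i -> [8, 15, 22, 29, 36]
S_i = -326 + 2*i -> [-326, -324, -322, -320, -318]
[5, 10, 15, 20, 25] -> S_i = 5 + 5*i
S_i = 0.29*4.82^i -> [0.29, 1.4, 6.74, 32.47, 156.53]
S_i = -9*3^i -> [-9, -27, -81, -243, -729]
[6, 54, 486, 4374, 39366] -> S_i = 6*9^i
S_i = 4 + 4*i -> [4, 8, 12, 16, 20]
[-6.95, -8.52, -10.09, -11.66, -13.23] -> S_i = -6.95 + -1.57*i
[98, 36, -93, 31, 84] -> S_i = Random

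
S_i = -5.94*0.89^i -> [-5.94, -5.29, -4.71, -4.19, -3.73]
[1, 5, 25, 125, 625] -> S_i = 1*5^i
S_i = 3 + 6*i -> [3, 9, 15, 21, 27]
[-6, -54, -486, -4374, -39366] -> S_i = -6*9^i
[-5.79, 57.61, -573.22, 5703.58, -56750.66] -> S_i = -5.79*(-9.95)^i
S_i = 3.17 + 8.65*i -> [3.17, 11.82, 20.47, 29.12, 37.77]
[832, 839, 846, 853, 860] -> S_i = 832 + 7*i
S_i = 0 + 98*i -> [0, 98, 196, 294, 392]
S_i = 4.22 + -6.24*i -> [4.22, -2.02, -8.26, -14.5, -20.74]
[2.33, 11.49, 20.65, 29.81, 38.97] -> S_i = 2.33 + 9.16*i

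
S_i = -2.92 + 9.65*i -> [-2.92, 6.73, 16.38, 26.03, 35.68]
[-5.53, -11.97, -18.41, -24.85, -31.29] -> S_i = -5.53 + -6.44*i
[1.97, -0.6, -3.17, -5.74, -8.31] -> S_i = 1.97 + -2.57*i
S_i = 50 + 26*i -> [50, 76, 102, 128, 154]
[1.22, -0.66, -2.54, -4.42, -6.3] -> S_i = 1.22 + -1.88*i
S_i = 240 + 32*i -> [240, 272, 304, 336, 368]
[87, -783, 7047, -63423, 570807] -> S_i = 87*-9^i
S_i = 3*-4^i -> [3, -12, 48, -192, 768]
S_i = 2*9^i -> [2, 18, 162, 1458, 13122]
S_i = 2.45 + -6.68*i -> [2.45, -4.23, -10.91, -17.59, -24.27]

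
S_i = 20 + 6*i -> [20, 26, 32, 38, 44]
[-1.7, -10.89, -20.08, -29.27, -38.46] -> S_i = -1.70 + -9.19*i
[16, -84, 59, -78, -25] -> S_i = Random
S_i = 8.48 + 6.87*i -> [8.48, 15.35, 22.22, 29.09, 35.96]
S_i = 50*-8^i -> [50, -400, 3200, -25600, 204800]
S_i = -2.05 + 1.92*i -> [-2.05, -0.13, 1.79, 3.71, 5.63]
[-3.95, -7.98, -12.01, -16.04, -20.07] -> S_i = -3.95 + -4.03*i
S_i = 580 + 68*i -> [580, 648, 716, 784, 852]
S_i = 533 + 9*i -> [533, 542, 551, 560, 569]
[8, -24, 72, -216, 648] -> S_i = 8*-3^i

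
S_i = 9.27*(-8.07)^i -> [9.27, -74.81, 603.71, -4871.92, 39316.41]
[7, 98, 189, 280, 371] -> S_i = 7 + 91*i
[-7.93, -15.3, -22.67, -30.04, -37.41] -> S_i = -7.93 + -7.37*i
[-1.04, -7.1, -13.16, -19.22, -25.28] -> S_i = -1.04 + -6.06*i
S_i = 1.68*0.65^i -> [1.68, 1.09, 0.71, 0.46, 0.3]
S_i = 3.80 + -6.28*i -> [3.8, -2.48, -8.76, -15.04, -21.32]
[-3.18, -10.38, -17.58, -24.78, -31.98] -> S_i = -3.18 + -7.20*i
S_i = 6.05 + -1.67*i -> [6.05, 4.38, 2.71, 1.04, -0.63]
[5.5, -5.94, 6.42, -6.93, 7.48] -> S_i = 5.50*(-1.08)^i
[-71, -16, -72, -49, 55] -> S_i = Random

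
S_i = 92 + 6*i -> [92, 98, 104, 110, 116]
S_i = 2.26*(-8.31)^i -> [2.26, -18.78, 156.07, -1296.91, 10777.36]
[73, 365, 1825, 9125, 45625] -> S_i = 73*5^i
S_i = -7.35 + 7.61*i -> [-7.35, 0.26, 7.87, 15.48, 23.09]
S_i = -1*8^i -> [-1, -8, -64, -512, -4096]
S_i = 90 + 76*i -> [90, 166, 242, 318, 394]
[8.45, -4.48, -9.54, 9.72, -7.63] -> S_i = Random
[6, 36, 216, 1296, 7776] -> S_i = 6*6^i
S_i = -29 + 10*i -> [-29, -19, -9, 1, 11]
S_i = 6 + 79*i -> [6, 85, 164, 243, 322]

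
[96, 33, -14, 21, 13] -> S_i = Random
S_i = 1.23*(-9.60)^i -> [1.23, -11.81, 113.36, -1088.23, 10446.96]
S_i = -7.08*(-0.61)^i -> [-7.08, 4.32, -2.63, 1.61, -0.98]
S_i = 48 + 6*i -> [48, 54, 60, 66, 72]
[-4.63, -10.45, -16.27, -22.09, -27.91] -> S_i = -4.63 + -5.82*i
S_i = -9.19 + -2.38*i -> [-9.19, -11.57, -13.95, -16.33, -18.71]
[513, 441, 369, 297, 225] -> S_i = 513 + -72*i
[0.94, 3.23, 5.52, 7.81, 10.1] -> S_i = 0.94 + 2.29*i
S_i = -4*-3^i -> [-4, 12, -36, 108, -324]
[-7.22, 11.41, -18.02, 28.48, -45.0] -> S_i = -7.22*(-1.58)^i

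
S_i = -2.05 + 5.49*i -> [-2.05, 3.44, 8.93, 14.42, 19.91]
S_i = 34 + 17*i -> [34, 51, 68, 85, 102]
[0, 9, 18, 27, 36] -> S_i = 0 + 9*i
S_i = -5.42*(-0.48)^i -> [-5.42, 2.6, -1.25, 0.6, -0.29]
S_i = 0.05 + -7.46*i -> [0.05, -7.41, -14.87, -22.33, -29.79]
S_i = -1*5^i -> [-1, -5, -25, -125, -625]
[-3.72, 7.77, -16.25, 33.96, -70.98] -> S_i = -3.72*(-2.09)^i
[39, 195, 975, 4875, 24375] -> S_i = 39*5^i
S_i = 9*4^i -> [9, 36, 144, 576, 2304]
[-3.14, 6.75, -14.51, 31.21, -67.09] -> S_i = -3.14*(-2.15)^i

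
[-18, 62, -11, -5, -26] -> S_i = Random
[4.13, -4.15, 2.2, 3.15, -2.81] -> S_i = Random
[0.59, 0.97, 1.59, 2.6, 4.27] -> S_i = 0.59*1.64^i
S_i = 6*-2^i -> [6, -12, 24, -48, 96]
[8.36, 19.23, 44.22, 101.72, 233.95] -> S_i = 8.36*2.30^i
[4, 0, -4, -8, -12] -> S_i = 4 + -4*i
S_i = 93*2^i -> [93, 186, 372, 744, 1488]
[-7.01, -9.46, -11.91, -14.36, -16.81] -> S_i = -7.01 + -2.45*i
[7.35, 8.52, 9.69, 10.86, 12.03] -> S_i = 7.35 + 1.17*i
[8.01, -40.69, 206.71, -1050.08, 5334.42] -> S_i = 8.01*(-5.08)^i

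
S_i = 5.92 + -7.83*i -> [5.92, -1.91, -9.74, -17.57, -25.4]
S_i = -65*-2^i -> [-65, 130, -260, 520, -1040]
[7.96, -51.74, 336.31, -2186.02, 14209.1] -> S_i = 7.96*(-6.50)^i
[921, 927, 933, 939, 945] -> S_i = 921 + 6*i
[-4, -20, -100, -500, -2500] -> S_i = -4*5^i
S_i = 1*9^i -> [1, 9, 81, 729, 6561]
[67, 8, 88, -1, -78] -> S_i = Random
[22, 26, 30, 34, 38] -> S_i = 22 + 4*i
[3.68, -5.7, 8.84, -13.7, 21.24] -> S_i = 3.68*(-1.55)^i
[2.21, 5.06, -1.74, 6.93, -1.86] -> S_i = Random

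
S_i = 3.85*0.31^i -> [3.85, 1.19, 0.37, 0.11, 0.04]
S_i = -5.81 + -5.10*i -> [-5.81, -10.91, -16.01, -21.11, -26.21]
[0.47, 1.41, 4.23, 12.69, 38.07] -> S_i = 0.47*3.00^i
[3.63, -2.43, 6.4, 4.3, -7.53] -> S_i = Random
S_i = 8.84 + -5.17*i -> [8.84, 3.67, -1.5, -6.67, -11.84]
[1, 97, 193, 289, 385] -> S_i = 1 + 96*i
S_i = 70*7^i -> [70, 490, 3430, 24010, 168070]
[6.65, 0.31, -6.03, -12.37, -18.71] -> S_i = 6.65 + -6.34*i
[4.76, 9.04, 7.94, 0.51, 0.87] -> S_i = Random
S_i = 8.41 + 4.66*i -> [8.41, 13.07, 17.73, 22.39, 27.05]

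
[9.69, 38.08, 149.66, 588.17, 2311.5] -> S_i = 9.69*3.93^i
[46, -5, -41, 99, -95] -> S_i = Random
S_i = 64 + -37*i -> [64, 27, -10, -47, -84]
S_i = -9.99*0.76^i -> [-9.99, -7.59, -5.77, -4.39, -3.33]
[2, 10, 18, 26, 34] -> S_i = 2 + 8*i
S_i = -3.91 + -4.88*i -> [-3.91, -8.79, -13.67, -18.55, -23.43]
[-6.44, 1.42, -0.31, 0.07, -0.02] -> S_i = -6.44*(-0.22)^i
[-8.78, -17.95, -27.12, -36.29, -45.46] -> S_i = -8.78 + -9.17*i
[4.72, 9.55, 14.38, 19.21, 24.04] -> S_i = 4.72 + 4.83*i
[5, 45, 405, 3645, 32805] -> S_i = 5*9^i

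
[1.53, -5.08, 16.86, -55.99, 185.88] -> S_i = 1.53*(-3.32)^i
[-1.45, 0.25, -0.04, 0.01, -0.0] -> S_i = -1.45*(-0.17)^i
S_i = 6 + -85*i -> [6, -79, -164, -249, -334]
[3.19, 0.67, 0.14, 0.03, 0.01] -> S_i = 3.19*0.21^i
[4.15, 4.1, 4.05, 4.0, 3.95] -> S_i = 4.15 + -0.05*i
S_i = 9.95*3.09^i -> [9.95, 30.75, 95.0, 293.56, 907.1]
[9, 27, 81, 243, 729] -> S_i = 9*3^i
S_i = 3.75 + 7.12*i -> [3.75, 10.87, 17.99, 25.11, 32.23]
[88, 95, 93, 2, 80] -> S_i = Random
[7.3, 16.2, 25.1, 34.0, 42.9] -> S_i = 7.30 + 8.90*i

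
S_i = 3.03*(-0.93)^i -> [3.03, -2.82, 2.62, -2.44, 2.27]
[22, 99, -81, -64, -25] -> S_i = Random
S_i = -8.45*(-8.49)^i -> [-8.45, 71.74, -609.08, 5171.06, -43902.32]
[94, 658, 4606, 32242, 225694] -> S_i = 94*7^i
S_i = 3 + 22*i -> [3, 25, 47, 69, 91]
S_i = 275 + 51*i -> [275, 326, 377, 428, 479]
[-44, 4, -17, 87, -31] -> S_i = Random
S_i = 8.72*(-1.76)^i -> [8.72, -15.35, 27.01, -47.54, 83.67]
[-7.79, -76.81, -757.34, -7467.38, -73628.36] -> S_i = -7.79*9.86^i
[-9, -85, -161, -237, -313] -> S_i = -9 + -76*i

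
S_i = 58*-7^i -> [58, -406, 2842, -19894, 139258]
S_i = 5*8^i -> [5, 40, 320, 2560, 20480]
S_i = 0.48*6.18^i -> [0.48, 2.97, 18.33, 113.29, 700.16]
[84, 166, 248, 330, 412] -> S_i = 84 + 82*i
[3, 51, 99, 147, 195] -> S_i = 3 + 48*i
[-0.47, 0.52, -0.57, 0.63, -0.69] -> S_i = -0.47*(-1.10)^i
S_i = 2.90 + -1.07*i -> [2.9, 1.83, 0.76, -0.31, -1.38]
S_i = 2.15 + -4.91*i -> [2.15, -2.76, -7.67, -12.58, -17.49]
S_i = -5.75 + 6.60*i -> [-5.75, 0.85, 7.45, 14.05, 20.65]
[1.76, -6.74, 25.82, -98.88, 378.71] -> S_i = 1.76*(-3.83)^i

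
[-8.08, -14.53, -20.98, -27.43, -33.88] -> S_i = -8.08 + -6.45*i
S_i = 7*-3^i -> [7, -21, 63, -189, 567]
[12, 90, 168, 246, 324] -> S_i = 12 + 78*i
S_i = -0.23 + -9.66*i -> [-0.23, -9.89, -19.55, -29.21, -38.87]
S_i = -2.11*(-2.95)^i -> [-2.11, 6.22, -18.36, 54.17, -159.8]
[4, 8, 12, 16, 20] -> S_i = 4 + 4*i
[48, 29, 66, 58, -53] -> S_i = Random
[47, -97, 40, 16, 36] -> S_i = Random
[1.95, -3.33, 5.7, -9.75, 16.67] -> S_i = 1.95*(-1.71)^i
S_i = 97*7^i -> [97, 679, 4753, 33271, 232897]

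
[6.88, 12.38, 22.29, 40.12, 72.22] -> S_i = 6.88*1.80^i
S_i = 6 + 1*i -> [6, 7, 8, 9, 10]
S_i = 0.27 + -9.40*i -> [0.27, -9.13, -18.53, -27.93, -37.33]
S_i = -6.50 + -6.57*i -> [-6.5, -13.07, -19.64, -26.21, -32.78]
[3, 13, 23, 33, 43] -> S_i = 3 + 10*i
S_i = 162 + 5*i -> [162, 167, 172, 177, 182]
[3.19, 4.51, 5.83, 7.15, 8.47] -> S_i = 3.19 + 1.32*i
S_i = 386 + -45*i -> [386, 341, 296, 251, 206]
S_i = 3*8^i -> [3, 24, 192, 1536, 12288]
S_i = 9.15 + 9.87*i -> [9.15, 19.02, 28.89, 38.76, 48.63]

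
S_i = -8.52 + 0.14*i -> [-8.52, -8.38, -8.24, -8.1, -7.96]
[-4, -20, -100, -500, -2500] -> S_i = -4*5^i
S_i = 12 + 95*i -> [12, 107, 202, 297, 392]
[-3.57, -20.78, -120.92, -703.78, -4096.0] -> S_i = -3.57*5.82^i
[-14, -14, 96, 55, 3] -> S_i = Random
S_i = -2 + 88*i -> [-2, 86, 174, 262, 350]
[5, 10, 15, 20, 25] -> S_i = 5 + 5*i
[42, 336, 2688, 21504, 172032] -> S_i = 42*8^i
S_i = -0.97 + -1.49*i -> [-0.97, -2.46, -3.95, -5.44, -6.93]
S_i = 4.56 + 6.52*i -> [4.56, 11.08, 17.6, 24.12, 30.64]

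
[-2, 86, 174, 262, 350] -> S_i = -2 + 88*i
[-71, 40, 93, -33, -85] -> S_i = Random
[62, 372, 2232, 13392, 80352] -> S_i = 62*6^i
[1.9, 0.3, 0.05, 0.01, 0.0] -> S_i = 1.90*0.16^i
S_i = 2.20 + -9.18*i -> [2.2, -6.98, -16.16, -25.34, -34.52]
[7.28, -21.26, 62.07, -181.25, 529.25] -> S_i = 7.28*(-2.92)^i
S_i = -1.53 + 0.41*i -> [-1.53, -1.12, -0.71, -0.3, 0.11]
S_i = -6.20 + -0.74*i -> [-6.2, -6.94, -7.68, -8.42, -9.16]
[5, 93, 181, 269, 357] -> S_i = 5 + 88*i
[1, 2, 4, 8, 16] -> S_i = 1*2^i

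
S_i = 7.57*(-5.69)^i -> [7.57, -43.07, 245.09, -1394.55, 7934.96]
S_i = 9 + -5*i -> [9, 4, -1, -6, -11]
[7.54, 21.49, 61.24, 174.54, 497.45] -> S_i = 7.54*2.85^i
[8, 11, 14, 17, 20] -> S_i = 8 + 3*i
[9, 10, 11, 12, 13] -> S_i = 9 + 1*i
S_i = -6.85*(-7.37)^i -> [-6.85, 50.48, -372.07, 2742.16, -20209.73]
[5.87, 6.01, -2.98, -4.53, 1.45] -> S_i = Random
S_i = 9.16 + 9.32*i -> [9.16, 18.48, 27.8, 37.12, 46.44]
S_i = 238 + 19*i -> [238, 257, 276, 295, 314]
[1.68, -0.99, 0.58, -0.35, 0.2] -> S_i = 1.68*(-0.59)^i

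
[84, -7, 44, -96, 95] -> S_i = Random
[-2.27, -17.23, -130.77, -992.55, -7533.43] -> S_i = -2.27*7.59^i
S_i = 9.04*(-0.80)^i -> [9.04, -7.23, 5.79, -4.63, 3.7]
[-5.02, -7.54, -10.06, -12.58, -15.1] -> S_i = -5.02 + -2.52*i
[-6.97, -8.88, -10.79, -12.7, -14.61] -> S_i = -6.97 + -1.91*i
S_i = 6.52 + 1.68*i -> [6.52, 8.2, 9.88, 11.56, 13.24]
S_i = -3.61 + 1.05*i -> [-3.61, -2.56, -1.51, -0.46, 0.59]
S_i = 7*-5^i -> [7, -35, 175, -875, 4375]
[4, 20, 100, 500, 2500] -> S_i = 4*5^i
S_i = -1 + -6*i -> [-1, -7, -13, -19, -25]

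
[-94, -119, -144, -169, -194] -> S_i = -94 + -25*i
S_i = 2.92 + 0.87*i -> [2.92, 3.79, 4.66, 5.53, 6.4]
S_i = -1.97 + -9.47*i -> [-1.97, -11.44, -20.91, -30.38, -39.85]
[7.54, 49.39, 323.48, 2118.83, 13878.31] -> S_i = 7.54*6.55^i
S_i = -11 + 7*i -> [-11, -4, 3, 10, 17]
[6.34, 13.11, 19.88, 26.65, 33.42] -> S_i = 6.34 + 6.77*i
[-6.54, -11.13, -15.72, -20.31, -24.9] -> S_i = -6.54 + -4.59*i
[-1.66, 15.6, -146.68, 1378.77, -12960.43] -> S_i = -1.66*(-9.40)^i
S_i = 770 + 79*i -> [770, 849, 928, 1007, 1086]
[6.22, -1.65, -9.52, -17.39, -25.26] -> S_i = 6.22 + -7.87*i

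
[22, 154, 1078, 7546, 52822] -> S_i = 22*7^i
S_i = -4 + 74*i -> [-4, 70, 144, 218, 292]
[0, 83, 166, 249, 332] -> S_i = 0 + 83*i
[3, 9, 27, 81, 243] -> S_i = 3*3^i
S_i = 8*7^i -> [8, 56, 392, 2744, 19208]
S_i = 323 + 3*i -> [323, 326, 329, 332, 335]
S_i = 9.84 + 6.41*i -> [9.84, 16.25, 22.66, 29.07, 35.48]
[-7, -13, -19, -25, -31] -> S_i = -7 + -6*i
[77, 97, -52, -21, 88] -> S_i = Random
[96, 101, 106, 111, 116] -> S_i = 96 + 5*i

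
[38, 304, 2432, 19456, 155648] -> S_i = 38*8^i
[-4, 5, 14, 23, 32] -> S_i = -4 + 9*i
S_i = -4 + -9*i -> [-4, -13, -22, -31, -40]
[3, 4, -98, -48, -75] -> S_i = Random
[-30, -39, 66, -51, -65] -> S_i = Random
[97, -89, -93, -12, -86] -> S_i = Random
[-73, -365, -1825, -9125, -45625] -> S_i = -73*5^i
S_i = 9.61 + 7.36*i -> [9.61, 16.97, 24.33, 31.69, 39.05]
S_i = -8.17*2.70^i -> [-8.17, -22.06, -59.56, -160.81, -434.19]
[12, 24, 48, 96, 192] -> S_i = 12*2^i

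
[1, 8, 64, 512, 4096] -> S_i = 1*8^i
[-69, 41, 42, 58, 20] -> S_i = Random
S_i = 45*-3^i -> [45, -135, 405, -1215, 3645]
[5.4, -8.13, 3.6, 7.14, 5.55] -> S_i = Random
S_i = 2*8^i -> [2, 16, 128, 1024, 8192]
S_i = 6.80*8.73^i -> [6.8, 59.36, 518.25, 4524.3, 39497.16]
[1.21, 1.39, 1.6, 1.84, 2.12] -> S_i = 1.21*1.15^i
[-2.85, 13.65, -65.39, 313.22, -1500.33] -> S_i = -2.85*(-4.79)^i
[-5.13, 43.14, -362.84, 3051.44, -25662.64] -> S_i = -5.13*(-8.41)^i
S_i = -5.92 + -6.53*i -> [-5.92, -12.45, -18.98, -25.51, -32.04]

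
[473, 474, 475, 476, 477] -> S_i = 473 + 1*i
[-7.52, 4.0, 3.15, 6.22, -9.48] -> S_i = Random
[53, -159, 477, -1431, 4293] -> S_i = 53*-3^i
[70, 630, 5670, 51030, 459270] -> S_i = 70*9^i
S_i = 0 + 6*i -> [0, 6, 12, 18, 24]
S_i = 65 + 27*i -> [65, 92, 119, 146, 173]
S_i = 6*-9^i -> [6, -54, 486, -4374, 39366]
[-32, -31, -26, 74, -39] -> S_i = Random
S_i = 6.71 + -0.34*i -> [6.71, 6.37, 6.03, 5.69, 5.35]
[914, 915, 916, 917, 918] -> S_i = 914 + 1*i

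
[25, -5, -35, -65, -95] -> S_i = 25 + -30*i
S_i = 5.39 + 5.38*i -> [5.39, 10.77, 16.15, 21.53, 26.91]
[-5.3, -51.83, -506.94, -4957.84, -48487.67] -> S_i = -5.30*9.78^i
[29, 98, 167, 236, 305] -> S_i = 29 + 69*i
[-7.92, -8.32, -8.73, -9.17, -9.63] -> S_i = -7.92*1.05^i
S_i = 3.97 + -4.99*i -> [3.97, -1.02, -6.01, -11.0, -15.99]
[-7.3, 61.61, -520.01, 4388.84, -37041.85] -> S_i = -7.30*(-8.44)^i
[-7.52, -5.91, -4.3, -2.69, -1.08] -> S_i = -7.52 + 1.61*i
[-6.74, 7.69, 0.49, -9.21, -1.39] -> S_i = Random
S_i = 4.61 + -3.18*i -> [4.61, 1.43, -1.75, -4.93, -8.11]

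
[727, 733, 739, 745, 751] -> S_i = 727 + 6*i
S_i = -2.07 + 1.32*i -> [-2.07, -0.75, 0.57, 1.89, 3.21]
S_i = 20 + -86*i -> [20, -66, -152, -238, -324]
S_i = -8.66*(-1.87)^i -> [-8.66, 16.19, -30.28, 56.63, -105.9]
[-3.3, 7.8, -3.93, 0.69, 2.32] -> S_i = Random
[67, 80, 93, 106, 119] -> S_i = 67 + 13*i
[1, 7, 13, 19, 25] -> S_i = 1 + 6*i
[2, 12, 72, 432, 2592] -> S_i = 2*6^i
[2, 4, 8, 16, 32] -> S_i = 2*2^i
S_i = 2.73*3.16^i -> [2.73, 8.63, 27.26, 86.14, 272.21]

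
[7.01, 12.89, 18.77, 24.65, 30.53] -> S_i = 7.01 + 5.88*i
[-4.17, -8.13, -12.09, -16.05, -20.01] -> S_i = -4.17 + -3.96*i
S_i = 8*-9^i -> [8, -72, 648, -5832, 52488]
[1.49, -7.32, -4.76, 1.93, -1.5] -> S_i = Random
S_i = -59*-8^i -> [-59, 472, -3776, 30208, -241664]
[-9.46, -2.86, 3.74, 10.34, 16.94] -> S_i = -9.46 + 6.60*i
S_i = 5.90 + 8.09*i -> [5.9, 13.99, 22.08, 30.17, 38.26]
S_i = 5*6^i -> [5, 30, 180, 1080, 6480]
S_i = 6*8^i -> [6, 48, 384, 3072, 24576]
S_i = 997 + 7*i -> [997, 1004, 1011, 1018, 1025]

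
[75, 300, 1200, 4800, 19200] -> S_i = 75*4^i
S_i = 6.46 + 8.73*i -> [6.46, 15.19, 23.92, 32.65, 41.38]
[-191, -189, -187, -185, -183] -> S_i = -191 + 2*i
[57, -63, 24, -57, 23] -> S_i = Random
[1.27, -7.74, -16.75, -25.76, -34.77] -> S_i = 1.27 + -9.01*i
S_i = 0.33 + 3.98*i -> [0.33, 4.31, 8.29, 12.27, 16.25]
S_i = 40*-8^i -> [40, -320, 2560, -20480, 163840]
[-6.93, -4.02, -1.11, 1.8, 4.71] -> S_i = -6.93 + 2.91*i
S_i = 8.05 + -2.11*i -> [8.05, 5.94, 3.83, 1.72, -0.39]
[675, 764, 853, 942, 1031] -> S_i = 675 + 89*i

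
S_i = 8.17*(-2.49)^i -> [8.17, -20.34, 50.65, -126.13, 314.06]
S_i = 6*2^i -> [6, 12, 24, 48, 96]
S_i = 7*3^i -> [7, 21, 63, 189, 567]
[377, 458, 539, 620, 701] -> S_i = 377 + 81*i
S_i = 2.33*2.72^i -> [2.33, 6.34, 17.24, 46.89, 127.54]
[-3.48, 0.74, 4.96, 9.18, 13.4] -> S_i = -3.48 + 4.22*i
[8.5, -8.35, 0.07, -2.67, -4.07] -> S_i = Random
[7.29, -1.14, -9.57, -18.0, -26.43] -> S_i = 7.29 + -8.43*i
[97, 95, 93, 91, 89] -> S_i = 97 + -2*i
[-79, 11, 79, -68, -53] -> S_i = Random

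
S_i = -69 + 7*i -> [-69, -62, -55, -48, -41]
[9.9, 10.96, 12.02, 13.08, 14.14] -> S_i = 9.90 + 1.06*i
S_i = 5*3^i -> [5, 15, 45, 135, 405]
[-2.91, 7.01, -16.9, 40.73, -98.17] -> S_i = -2.91*(-2.41)^i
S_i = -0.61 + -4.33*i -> [-0.61, -4.94, -9.27, -13.6, -17.93]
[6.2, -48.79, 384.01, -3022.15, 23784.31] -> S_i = 6.20*(-7.87)^i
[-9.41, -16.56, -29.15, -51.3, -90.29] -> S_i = -9.41*1.76^i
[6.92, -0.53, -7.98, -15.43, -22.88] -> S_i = 6.92 + -7.45*i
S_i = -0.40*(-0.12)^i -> [-0.4, 0.05, -0.01, 0.0, -0.0]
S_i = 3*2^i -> [3, 6, 12, 24, 48]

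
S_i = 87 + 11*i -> [87, 98, 109, 120, 131]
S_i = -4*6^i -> [-4, -24, -144, -864, -5184]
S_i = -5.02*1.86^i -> [-5.02, -9.34, -17.37, -32.3, -60.08]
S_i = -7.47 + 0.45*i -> [-7.47, -7.02, -6.57, -6.12, -5.67]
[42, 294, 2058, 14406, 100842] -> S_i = 42*7^i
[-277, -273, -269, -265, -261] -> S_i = -277 + 4*i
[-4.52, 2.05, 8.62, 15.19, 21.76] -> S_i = -4.52 + 6.57*i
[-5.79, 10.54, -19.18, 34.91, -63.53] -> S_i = -5.79*(-1.82)^i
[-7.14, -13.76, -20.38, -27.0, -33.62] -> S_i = -7.14 + -6.62*i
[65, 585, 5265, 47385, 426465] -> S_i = 65*9^i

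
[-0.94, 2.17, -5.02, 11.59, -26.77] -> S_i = -0.94*(-2.31)^i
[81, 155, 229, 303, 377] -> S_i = 81 + 74*i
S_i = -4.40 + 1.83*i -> [-4.4, -2.57, -0.74, 1.09, 2.92]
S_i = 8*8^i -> [8, 64, 512, 4096, 32768]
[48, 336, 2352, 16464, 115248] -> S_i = 48*7^i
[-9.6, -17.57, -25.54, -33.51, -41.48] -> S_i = -9.60 + -7.97*i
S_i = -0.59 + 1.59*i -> [-0.59, 1.0, 2.59, 4.18, 5.77]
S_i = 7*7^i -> [7, 49, 343, 2401, 16807]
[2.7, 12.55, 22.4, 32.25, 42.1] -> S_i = 2.70 + 9.85*i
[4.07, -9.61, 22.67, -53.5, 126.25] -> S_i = 4.07*(-2.36)^i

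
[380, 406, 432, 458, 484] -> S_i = 380 + 26*i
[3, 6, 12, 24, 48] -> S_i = 3*2^i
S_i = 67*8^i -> [67, 536, 4288, 34304, 274432]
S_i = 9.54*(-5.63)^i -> [9.54, -53.71, 302.39, -1702.45, 9584.78]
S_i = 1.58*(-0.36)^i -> [1.58, -0.57, 0.2, -0.07, 0.03]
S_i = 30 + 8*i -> [30, 38, 46, 54, 62]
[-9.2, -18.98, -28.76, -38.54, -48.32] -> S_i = -9.20 + -9.78*i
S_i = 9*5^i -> [9, 45, 225, 1125, 5625]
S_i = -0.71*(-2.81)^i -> [-0.71, 2.0, -5.61, 15.75, -44.27]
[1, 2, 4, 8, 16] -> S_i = 1*2^i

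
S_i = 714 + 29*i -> [714, 743, 772, 801, 830]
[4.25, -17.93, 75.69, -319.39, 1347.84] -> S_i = 4.25*(-4.22)^i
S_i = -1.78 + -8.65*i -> [-1.78, -10.43, -19.08, -27.73, -36.38]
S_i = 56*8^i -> [56, 448, 3584, 28672, 229376]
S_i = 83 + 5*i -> [83, 88, 93, 98, 103]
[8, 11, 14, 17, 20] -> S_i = 8 + 3*i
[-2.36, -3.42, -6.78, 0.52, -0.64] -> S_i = Random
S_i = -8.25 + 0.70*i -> [-8.25, -7.55, -6.85, -6.15, -5.45]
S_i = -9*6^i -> [-9, -54, -324, -1944, -11664]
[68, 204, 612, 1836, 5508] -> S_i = 68*3^i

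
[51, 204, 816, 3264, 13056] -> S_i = 51*4^i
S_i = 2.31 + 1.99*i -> [2.31, 4.3, 6.29, 8.28, 10.27]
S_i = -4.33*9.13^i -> [-4.33, -39.53, -360.94, -3295.34, -30086.45]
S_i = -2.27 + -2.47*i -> [-2.27, -4.74, -7.21, -9.68, -12.15]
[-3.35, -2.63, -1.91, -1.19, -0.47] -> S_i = -3.35 + 0.72*i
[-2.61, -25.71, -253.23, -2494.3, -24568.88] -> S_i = -2.61*9.85^i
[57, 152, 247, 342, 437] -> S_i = 57 + 95*i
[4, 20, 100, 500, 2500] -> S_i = 4*5^i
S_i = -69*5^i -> [-69, -345, -1725, -8625, -43125]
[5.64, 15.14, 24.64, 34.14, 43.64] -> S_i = 5.64 + 9.50*i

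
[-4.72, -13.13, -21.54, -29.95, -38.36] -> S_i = -4.72 + -8.41*i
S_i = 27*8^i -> [27, 216, 1728, 13824, 110592]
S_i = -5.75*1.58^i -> [-5.75, -9.09, -14.35, -22.68, -35.83]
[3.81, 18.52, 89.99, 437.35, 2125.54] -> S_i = 3.81*4.86^i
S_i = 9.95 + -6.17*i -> [9.95, 3.78, -2.39, -8.56, -14.73]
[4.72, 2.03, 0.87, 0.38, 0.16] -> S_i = 4.72*0.43^i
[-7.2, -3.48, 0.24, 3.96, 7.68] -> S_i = -7.20 + 3.72*i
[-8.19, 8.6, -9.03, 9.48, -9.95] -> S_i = -8.19*(-1.05)^i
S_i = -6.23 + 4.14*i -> [-6.23, -2.09, 2.05, 6.19, 10.33]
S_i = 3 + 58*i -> [3, 61, 119, 177, 235]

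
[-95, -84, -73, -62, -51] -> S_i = -95 + 11*i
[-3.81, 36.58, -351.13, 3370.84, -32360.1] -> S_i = -3.81*(-9.60)^i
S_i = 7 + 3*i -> [7, 10, 13, 16, 19]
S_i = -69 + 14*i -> [-69, -55, -41, -27, -13]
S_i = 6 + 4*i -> [6, 10, 14, 18, 22]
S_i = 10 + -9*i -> [10, 1, -8, -17, -26]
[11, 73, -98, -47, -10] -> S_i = Random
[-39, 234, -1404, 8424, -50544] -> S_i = -39*-6^i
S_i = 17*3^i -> [17, 51, 153, 459, 1377]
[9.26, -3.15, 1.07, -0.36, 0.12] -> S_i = 9.26*(-0.34)^i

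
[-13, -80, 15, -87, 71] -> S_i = Random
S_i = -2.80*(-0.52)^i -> [-2.8, 1.46, -0.76, 0.39, -0.2]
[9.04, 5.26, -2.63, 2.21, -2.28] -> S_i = Random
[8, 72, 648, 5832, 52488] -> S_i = 8*9^i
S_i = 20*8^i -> [20, 160, 1280, 10240, 81920]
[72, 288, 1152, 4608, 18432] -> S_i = 72*4^i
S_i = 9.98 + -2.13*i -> [9.98, 7.85, 5.72, 3.59, 1.46]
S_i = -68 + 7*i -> [-68, -61, -54, -47, -40]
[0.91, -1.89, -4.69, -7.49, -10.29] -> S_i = 0.91 + -2.80*i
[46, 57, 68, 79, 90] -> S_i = 46 + 11*i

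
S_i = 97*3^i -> [97, 291, 873, 2619, 7857]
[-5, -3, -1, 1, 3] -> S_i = -5 + 2*i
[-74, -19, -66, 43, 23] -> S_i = Random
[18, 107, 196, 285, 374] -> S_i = 18 + 89*i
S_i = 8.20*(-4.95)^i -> [8.2, -40.59, 200.92, -994.56, 4923.05]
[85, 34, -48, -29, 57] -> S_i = Random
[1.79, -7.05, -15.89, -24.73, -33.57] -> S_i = 1.79 + -8.84*i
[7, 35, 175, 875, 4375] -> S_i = 7*5^i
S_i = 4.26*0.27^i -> [4.26, 1.15, 0.31, 0.08, 0.02]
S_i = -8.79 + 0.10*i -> [-8.79, -8.69, -8.59, -8.49, -8.39]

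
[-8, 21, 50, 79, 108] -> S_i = -8 + 29*i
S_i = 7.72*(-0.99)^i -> [7.72, -7.64, 7.57, -7.49, 7.42]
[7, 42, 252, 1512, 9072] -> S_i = 7*6^i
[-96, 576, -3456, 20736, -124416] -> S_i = -96*-6^i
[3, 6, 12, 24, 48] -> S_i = 3*2^i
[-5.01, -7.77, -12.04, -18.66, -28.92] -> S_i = -5.01*1.55^i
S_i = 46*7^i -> [46, 322, 2254, 15778, 110446]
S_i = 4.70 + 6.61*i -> [4.7, 11.31, 17.92, 24.53, 31.14]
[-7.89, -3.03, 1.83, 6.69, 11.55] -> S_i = -7.89 + 4.86*i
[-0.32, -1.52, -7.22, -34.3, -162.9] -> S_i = -0.32*4.75^i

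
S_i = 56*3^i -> [56, 168, 504, 1512, 4536]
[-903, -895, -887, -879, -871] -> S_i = -903 + 8*i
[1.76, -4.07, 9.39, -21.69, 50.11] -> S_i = 1.76*(-2.31)^i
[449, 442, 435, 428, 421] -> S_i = 449 + -7*i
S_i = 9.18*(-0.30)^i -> [9.18, -2.75, 0.83, -0.25, 0.07]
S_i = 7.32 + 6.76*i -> [7.32, 14.08, 20.84, 27.6, 34.36]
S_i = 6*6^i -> [6, 36, 216, 1296, 7776]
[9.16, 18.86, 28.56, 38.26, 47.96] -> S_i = 9.16 + 9.70*i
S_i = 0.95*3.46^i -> [0.95, 3.29, 11.37, 39.35, 136.15]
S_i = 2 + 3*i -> [2, 5, 8, 11, 14]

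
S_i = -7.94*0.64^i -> [-7.94, -5.08, -3.25, -2.08, -1.33]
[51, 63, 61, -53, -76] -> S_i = Random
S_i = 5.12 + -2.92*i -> [5.12, 2.2, -0.72, -3.64, -6.56]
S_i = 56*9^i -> [56, 504, 4536, 40824, 367416]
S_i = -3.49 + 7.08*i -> [-3.49, 3.59, 10.67, 17.75, 24.83]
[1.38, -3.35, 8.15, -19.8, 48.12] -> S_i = 1.38*(-2.43)^i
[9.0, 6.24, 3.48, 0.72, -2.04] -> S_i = 9.00 + -2.76*i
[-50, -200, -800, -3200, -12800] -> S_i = -50*4^i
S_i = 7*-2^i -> [7, -14, 28, -56, 112]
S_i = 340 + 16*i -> [340, 356, 372, 388, 404]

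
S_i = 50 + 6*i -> [50, 56, 62, 68, 74]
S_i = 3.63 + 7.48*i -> [3.63, 11.11, 18.59, 26.07, 33.55]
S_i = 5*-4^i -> [5, -20, 80, -320, 1280]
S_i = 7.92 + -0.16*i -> [7.92, 7.76, 7.6, 7.44, 7.28]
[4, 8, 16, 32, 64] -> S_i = 4*2^i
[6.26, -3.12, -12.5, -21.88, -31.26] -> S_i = 6.26 + -9.38*i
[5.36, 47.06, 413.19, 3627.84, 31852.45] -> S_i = 5.36*8.78^i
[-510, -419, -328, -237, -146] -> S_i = -510 + 91*i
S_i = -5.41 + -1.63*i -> [-5.41, -7.04, -8.67, -10.3, -11.93]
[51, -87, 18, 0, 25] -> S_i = Random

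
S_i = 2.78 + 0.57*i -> [2.78, 3.35, 3.92, 4.49, 5.06]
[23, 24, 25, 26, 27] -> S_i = 23 + 1*i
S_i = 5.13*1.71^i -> [5.13, 8.77, 15.0, 25.65, 43.86]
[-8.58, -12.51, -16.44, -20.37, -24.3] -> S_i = -8.58 + -3.93*i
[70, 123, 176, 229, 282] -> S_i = 70 + 53*i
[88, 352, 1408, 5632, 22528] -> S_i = 88*4^i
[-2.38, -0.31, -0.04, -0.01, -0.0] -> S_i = -2.38*0.13^i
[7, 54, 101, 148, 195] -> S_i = 7 + 47*i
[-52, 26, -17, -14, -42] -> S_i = Random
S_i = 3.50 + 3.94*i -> [3.5, 7.44, 11.38, 15.32, 19.26]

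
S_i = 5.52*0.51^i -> [5.52, 2.82, 1.44, 0.73, 0.37]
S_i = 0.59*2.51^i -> [0.59, 1.48, 3.72, 9.33, 23.42]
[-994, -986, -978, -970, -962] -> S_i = -994 + 8*i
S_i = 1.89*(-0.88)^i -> [1.89, -1.66, 1.46, -1.29, 1.13]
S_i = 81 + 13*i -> [81, 94, 107, 120, 133]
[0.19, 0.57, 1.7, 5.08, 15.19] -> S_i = 0.19*2.99^i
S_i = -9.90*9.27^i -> [-9.9, -91.77, -850.74, -7886.32, -73106.19]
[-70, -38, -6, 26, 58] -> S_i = -70 + 32*i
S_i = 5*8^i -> [5, 40, 320, 2560, 20480]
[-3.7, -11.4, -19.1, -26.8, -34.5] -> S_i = -3.70 + -7.70*i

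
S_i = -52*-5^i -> [-52, 260, -1300, 6500, -32500]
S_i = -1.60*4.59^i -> [-1.6, -7.34, -33.71, -154.72, -710.18]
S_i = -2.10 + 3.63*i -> [-2.1, 1.53, 5.16, 8.79, 12.42]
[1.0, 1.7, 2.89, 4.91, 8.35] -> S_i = 1.00*1.70^i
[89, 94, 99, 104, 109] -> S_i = 89 + 5*i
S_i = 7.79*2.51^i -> [7.79, 19.55, 49.08, 123.19, 309.19]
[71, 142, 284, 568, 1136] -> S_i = 71*2^i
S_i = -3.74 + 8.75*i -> [-3.74, 5.01, 13.76, 22.51, 31.26]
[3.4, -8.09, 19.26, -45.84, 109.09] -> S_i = 3.40*(-2.38)^i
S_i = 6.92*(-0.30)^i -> [6.92, -2.08, 0.62, -0.19, 0.06]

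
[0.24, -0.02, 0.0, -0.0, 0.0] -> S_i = 0.24*(-0.09)^i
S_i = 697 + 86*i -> [697, 783, 869, 955, 1041]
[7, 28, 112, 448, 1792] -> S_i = 7*4^i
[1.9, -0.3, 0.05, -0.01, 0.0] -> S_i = 1.90*(-0.16)^i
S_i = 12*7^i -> [12, 84, 588, 4116, 28812]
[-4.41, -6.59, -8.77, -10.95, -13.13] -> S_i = -4.41 + -2.18*i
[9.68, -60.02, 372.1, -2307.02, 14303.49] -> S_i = 9.68*(-6.20)^i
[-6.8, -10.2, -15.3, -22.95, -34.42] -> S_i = -6.80*1.50^i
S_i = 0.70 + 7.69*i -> [0.7, 8.39, 16.08, 23.77, 31.46]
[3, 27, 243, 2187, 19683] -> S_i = 3*9^i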